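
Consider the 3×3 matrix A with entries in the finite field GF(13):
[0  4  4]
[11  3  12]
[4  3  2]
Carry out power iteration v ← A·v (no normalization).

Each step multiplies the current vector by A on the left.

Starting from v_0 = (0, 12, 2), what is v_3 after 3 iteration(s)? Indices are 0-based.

v_3 = (7, 9, 0)

v_0 = (0, 12, 2).
v_1 = A·v_0 = (4, 8, 1).
v_2 = A·v_1 = (10, 2, 3).
v_3 = A·v_2 = (7, 9, 0).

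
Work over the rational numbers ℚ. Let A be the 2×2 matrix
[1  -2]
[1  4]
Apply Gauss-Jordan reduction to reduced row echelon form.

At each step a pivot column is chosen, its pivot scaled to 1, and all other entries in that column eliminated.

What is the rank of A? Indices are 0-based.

pivot(0,0)=1: scale R0 → (1, -2)
  clear (1,0): R1 −= (1)R0 → (0, 6)
pivot(1,1)=6: scale R1 → (0, 1)
  clear (0,1): R0 −= (-2)R1 → (1, 0)

rank = 2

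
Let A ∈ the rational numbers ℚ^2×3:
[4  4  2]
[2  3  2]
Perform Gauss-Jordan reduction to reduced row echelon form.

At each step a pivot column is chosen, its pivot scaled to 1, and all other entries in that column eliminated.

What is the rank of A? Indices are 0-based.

rank = 2

[1] R0 /= 4  ⇒  (1, 1, 1/2)
     R1 -= 2·R0  ⇒  (0, 1, 1)
[2] R1 /= 1  ⇒  (0, 1, 1)
     R0 -= 1·R1  ⇒  (1, 0, -1/2)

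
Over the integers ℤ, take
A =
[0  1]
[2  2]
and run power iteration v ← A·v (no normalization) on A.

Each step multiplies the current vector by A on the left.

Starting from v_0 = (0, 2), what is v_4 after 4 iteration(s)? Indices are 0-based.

v_4 = (32, 88)

v_0 = (0, 2).
v_1 = A·v_0 = (2, 4).
v_2 = A·v_1 = (4, 12).
v_3 = A·v_2 = (12, 32).
v_4 = A·v_3 = (32, 88).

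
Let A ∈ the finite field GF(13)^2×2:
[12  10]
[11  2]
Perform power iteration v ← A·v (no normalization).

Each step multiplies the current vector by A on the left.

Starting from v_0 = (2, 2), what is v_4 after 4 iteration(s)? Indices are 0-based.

v_0 = (2, 2).
v_1 = A·v_0 = (5, 0).
v_2 = A·v_1 = (8, 3).
v_3 = A·v_2 = (9, 3).
v_4 = A·v_3 = (8, 1).

v_4 = (8, 1)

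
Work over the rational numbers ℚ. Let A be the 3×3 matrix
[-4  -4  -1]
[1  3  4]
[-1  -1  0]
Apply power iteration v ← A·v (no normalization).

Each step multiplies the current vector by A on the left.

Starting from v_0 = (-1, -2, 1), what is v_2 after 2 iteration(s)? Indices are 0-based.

v_2 = (-35, 14, -8)

v_0 = (-1, -2, 1).
v_1 = A·v_0 = (11, -3, 3).
v_2 = A·v_1 = (-35, 14, -8).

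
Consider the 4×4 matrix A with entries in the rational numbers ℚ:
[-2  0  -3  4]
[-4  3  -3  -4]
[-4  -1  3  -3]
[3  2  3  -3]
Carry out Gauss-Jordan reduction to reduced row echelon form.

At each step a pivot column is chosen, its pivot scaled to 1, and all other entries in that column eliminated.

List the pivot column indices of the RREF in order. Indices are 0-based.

pivot(0,0)=-2: scale R0 → (1, 0, 3/2, -2)
  clear (1,0): R1 −= (-4)R0 → (0, 3, 3, -12)
  clear (2,0): R2 −= (-4)R0 → (0, -1, 9, -11)
  clear (3,0): R3 −= (3)R0 → (0, 2, -3/2, 3)
pivot(1,1)=3: scale R1 → (0, 1, 1, -4)
  clear (2,1): R2 −= (-1)R1 → (0, 0, 10, -15)
  clear (3,1): R3 −= (2)R1 → (0, 0, -7/2, 11)
pivot(2,2)=10: scale R2 → (0, 0, 1, -3/2)
  clear (0,2): R0 −= (3/2)R2 → (1, 0, 0, 1/4)
  clear (1,2): R1 −= (1)R2 → (0, 1, 0, -5/2)
  clear (3,2): R3 −= (-7/2)R2 → (0, 0, 0, 23/4)
pivot(3,3)=23/4: scale R3 → (0, 0, 0, 1)
  clear (0,3): R0 −= (1/4)R3 → (1, 0, 0, 0)
  clear (1,3): R1 −= (-5/2)R3 → (0, 1, 0, 0)
  clear (2,3): R2 −= (-3/2)R3 → (0, 0, 1, 0)

pivot columns: 0, 1, 2, 3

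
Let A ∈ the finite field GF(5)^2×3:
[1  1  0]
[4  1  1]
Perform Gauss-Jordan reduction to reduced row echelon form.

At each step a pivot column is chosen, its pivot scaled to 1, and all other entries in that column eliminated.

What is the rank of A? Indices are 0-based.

step 1: normalize row 0 (÷1) = (1, 1, 0)
  row 1: subtract 4×row0 = (0, 2, 1)
step 2: normalize row 1 (÷2) = (0, 1, 3)
  row 0: subtract 1×row1 = (1, 0, 2)

rank = 2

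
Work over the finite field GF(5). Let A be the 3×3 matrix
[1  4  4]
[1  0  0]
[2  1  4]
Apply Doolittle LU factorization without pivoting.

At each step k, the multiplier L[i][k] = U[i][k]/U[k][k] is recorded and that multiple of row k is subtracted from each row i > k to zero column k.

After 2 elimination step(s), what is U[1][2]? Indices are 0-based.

Step 1: pivot at (0,0) is 1.
  row1 ← row1 − (1)·row0  ⇒  L[1][0]=1, U row1=(0, 1, 1)
  row2 ← row2 − (2)·row0  ⇒  L[2][0]=2, U row2=(0, 3, 1)
Step 2: pivot at (1,1) is 1.
  row2 ← row2 − (3)·row1  ⇒  L[2][1]=3, U row2=(0, 0, 3)

U[1][2] = 1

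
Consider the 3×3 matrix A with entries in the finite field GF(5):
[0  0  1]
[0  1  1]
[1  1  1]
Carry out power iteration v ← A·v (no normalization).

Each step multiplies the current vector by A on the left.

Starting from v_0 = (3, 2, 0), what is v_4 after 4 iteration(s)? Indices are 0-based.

v_4 = (4, 3, 0)

v_0 = (3, 2, 0).
v_1 = A·v_0 = (0, 2, 0).
v_2 = A·v_1 = (0, 2, 2).
v_3 = A·v_2 = (2, 4, 4).
v_4 = A·v_3 = (4, 3, 0).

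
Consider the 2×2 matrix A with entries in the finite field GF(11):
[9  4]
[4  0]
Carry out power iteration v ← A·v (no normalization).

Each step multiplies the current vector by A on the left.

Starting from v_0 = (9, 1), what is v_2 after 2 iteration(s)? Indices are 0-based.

v_0 = (9, 1).
v_1 = A·v_0 = (8, 3).
v_2 = A·v_1 = (7, 10).

v_2 = (7, 10)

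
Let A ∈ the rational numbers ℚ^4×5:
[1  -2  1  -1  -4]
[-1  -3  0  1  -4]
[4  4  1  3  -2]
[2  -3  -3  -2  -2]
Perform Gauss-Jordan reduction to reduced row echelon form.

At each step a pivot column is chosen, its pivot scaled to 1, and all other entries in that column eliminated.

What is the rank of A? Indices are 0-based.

rank = 4

[1] R0 /= 1  ⇒  (1, -2, 1, -1, -4)
     R1 -= -1·R0  ⇒  (0, -5, 1, 0, -8)
     R2 -= 4·R0  ⇒  (0, 12, -3, 7, 14)
     R3 -= 2·R0  ⇒  (0, 1, -5, 0, 6)
[2] R1 /= -5  ⇒  (0, 1, -1/5, 0, 8/5)
     R0 -= -2·R1  ⇒  (1, 0, 3/5, -1, -4/5)
     R2 -= 12·R1  ⇒  (0, 0, -3/5, 7, -26/5)
     R3 -= 1·R1  ⇒  (0, 0, -24/5, 0, 22/5)
[3] R2 /= -3/5  ⇒  (0, 0, 1, -35/3, 26/3)
     R0 -= 3/5·R2  ⇒  (1, 0, 0, 6, -6)
     R1 -= -1/5·R2  ⇒  (0, 1, 0, -7/3, 10/3)
     R3 -= -24/5·R2  ⇒  (0, 0, 0, -56, 46)
[4] R3 /= -56  ⇒  (0, 0, 0, 1, -23/28)
     R0 -= 6·R3  ⇒  (1, 0, 0, 0, -15/14)
     R1 -= -7/3·R3  ⇒  (0, 1, 0, 0, 17/12)
     R2 -= -35/3·R3  ⇒  (0, 0, 1, 0, -11/12)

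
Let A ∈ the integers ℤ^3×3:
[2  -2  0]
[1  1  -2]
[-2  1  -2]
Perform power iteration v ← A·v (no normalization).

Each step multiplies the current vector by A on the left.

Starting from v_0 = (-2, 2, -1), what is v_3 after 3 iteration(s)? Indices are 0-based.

v_3 = (4, -46, 14)

v_0 = (-2, 2, -1).
v_1 = A·v_0 = (-8, 2, 8).
v_2 = A·v_1 = (-20, -22, 2).
v_3 = A·v_2 = (4, -46, 14).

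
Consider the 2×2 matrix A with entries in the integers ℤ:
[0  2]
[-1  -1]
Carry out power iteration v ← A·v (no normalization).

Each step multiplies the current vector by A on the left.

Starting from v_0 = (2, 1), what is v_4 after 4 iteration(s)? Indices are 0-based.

v_0 = (2, 1).
v_1 = A·v_0 = (2, -3).
v_2 = A·v_1 = (-6, 1).
v_3 = A·v_2 = (2, 5).
v_4 = A·v_3 = (10, -7).

v_4 = (10, -7)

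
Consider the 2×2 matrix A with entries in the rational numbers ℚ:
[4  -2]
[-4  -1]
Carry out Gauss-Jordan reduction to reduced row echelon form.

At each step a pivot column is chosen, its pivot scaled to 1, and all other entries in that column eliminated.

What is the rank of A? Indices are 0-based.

rank = 2

step 1: normalize row 0 (÷4) = (1, -1/2)
  row 1: subtract -4×row0 = (0, -3)
step 2: normalize row 1 (÷-3) = (0, 1)
  row 0: subtract -1/2×row1 = (1, 0)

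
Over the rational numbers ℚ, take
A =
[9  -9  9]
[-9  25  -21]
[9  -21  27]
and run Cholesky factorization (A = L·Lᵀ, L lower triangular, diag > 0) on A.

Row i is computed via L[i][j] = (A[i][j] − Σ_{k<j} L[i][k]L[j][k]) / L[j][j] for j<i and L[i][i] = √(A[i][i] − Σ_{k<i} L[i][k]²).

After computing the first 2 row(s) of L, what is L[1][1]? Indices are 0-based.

Step 1: L[0][0] = √(9) = 3.
  L[1][0] = (-9) / L[0][0] = -3.
Step 2: L[1][1] = √(16) = 4.

L[1][1] = 4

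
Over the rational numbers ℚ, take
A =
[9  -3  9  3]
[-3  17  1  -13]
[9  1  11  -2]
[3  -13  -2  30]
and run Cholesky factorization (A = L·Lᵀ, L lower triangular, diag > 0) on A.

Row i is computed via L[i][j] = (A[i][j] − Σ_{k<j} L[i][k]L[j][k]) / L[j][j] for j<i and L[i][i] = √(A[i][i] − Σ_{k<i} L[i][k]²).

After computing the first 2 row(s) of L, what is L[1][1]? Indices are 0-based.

L[1][1] = 4

Step 1: L[0][0] = √(9) = 3.
  L[1][0] = (-3) / L[0][0] = -1.
Step 2: L[1][1] = √(16) = 4.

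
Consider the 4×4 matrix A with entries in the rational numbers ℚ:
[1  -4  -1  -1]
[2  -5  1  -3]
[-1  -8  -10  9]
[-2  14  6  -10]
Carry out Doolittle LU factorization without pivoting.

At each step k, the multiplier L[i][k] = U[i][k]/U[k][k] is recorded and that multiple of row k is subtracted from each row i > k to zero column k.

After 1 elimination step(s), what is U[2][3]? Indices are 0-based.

U[2][3] = 8

[col 0] pivot 1
  R1 -= 2*R0 → (0, 3, 3, -1)  (L[1][0] := 2)
  R2 -= -1*R0 → (0, -12, -11, 8)  (L[2][0] := -1)
  R3 -= -2*R0 → (0, 6, 4, -12)  (L[3][0] := -2)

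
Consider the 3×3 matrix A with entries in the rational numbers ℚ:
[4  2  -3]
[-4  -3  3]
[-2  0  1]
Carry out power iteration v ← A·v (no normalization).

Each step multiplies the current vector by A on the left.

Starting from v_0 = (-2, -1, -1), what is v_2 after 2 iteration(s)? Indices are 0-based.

v_0 = (-2, -1, -1).
v_1 = A·v_0 = (-7, 8, 3).
v_2 = A·v_1 = (-21, 13, 17).

v_2 = (-21, 13, 17)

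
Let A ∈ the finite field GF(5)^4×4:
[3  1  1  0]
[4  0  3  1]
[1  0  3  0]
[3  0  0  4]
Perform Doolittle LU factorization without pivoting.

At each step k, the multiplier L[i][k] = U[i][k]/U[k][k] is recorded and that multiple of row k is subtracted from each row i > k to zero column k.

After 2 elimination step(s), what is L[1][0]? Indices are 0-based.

L[1][0] = 3

k=0: U[0][0]=3
  eliminate (1,0): mult=3, new row 1: (0, 2, 0, 1); set L[1][0]=3
  eliminate (2,0): mult=2, new row 2: (0, 3, 1, 0); set L[2][0]=2
  eliminate (3,0): mult=1, new row 3: (0, 4, 4, 4); set L[3][0]=1
k=1: U[1][1]=2
  eliminate (2,1): mult=4, new row 2: (0, 0, 1, 1); set L[2][1]=4
  eliminate (3,1): mult=2, new row 3: (0, 0, 4, 2); set L[3][1]=2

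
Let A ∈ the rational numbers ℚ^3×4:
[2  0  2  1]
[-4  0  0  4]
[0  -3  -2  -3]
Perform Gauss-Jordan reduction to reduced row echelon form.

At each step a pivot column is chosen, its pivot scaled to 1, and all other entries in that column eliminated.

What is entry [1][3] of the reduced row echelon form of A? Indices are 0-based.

M[1][3] = 0

step 1: normalize row 0 (÷2) = (1, 0, 1, 1/2)
  row 1: subtract -4×row0 = (0, 0, 4, 6)
step 2: exchange rows 1,2
step 2: normalize row 1 (÷-3) = (0, 1, 2/3, 1)
step 3: normalize row 2 (÷4) = (0, 0, 1, 3/2)
  row 0: subtract 1×row2 = (1, 0, 0, -1)
  row 1: subtract 2/3×row2 = (0, 1, 0, 0)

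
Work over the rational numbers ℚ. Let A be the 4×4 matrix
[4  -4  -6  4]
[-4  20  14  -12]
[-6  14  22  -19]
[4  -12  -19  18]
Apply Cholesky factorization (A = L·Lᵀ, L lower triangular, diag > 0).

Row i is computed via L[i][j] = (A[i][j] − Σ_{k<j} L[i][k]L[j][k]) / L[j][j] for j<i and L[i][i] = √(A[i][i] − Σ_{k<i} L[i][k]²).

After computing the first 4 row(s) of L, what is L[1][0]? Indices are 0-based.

L[1][0] = -2

Step 1: L[0][0] = √(4) = 2.
  L[1][0] = (-4) / L[0][0] = -2.
Step 2: L[1][1] = √(16) = 4.
  L[2][0] = (-6) / L[0][0] = -3.
  L[2][1] = (8) / L[1][1] = 2.
Step 3: L[2][2] = √(9) = 3.
  L[3][0] = (4) / L[0][0] = 2.
  L[3][1] = (-8) / L[1][1] = -2.
  L[3][2] = (-9) / L[2][2] = -3.
Step 4: L[3][3] = √(1) = 1.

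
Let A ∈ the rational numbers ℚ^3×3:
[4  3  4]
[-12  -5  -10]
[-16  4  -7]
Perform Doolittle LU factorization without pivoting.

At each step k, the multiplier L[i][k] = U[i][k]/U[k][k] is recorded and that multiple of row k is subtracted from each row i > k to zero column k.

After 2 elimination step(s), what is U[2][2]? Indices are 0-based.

U[2][2] = 1

[col 0] pivot 4
  R1 -= -3*R0 → (0, 4, 2)  (L[1][0] := -3)
  R2 -= -4*R0 → (0, 16, 9)  (L[2][0] := -4)
[col 1] pivot 4
  R2 -= 4*R1 → (0, 0, 1)  (L[2][1] := 4)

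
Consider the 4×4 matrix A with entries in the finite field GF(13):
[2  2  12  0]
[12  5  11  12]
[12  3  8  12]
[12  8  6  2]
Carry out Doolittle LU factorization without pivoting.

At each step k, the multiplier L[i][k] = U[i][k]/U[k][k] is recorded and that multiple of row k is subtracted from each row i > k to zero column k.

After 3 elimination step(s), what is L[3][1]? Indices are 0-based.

L[3][1] = 8

k=0: U[0][0]=2
  eliminate (1,0): mult=6, new row 1: (0, 6, 4, 12); set L[1][0]=6
  eliminate (2,0): mult=6, new row 2: (0, 4, 1, 12); set L[2][0]=6
  eliminate (3,0): mult=6, new row 3: (0, 9, 12, 2); set L[3][0]=6
k=1: U[1][1]=6
  eliminate (2,1): mult=5, new row 2: (0, 0, 7, 4); set L[2][1]=5
  eliminate (3,1): mult=8, new row 3: (0, 0, 6, 10); set L[3][1]=8
k=2: U[2][2]=7
  eliminate (3,2): mult=12, new row 3: (0, 0, 0, 1); set L[3][2]=12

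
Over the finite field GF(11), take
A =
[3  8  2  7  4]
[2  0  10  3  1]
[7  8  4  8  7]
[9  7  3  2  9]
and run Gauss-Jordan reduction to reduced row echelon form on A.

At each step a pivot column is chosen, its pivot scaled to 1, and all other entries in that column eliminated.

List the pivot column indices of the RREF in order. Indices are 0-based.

step 1: normalize row 0 (÷3) = (1, 10, 8, 6, 5)
  row 1: subtract 2×row0 = (0, 2, 5, 2, 2)
  row 2: subtract 7×row0 = (0, 4, 3, 10, 5)
  row 3: subtract 9×row0 = (0, 5, 8, 3, 8)
step 2: normalize row 1 (÷2) = (0, 1, 8, 1, 1)
  row 0: subtract 10×row1 = (1, 0, 5, 7, 6)
  row 2: subtract 4×row1 = (0, 0, 4, 6, 1)
  row 3: subtract 5×row1 = (0, 0, 1, 9, 3)
step 3: normalize row 2 (÷4) = (0, 0, 1, 7, 3)
  row 0: subtract 5×row2 = (1, 0, 0, 5, 2)
  row 1: subtract 8×row2 = (0, 1, 0, 0, 10)
  row 3: subtract 1×row2 = (0, 0, 0, 2, 0)
step 4: normalize row 3 (÷2) = (0, 0, 0, 1, 0)
  row 0: subtract 5×row3 = (1, 0, 0, 0, 2)
  row 2: subtract 7×row3 = (0, 0, 1, 0, 3)

pivot columns: 0, 1, 2, 3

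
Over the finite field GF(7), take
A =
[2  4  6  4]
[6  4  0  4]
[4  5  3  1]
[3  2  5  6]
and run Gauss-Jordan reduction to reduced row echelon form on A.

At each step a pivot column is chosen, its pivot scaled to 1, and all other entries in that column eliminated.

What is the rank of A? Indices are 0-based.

rank = 4

pivot(0,0)=2: scale R0 → (1, 2, 3, 2)
  clear (1,0): R1 −= (6)R0 → (0, 6, 3, 6)
  clear (2,0): R2 −= (4)R0 → (0, 4, 5, 0)
  clear (3,0): R3 −= (3)R0 → (0, 3, 3, 0)
pivot(1,1)=6: scale R1 → (0, 1, 4, 1)
  clear (0,1): R0 −= (2)R1 → (1, 0, 2, 0)
  clear (2,1): R2 −= (4)R1 → (0, 0, 3, 3)
  clear (3,1): R3 −= (3)R1 → (0, 0, 5, 4)
pivot(2,2)=3: scale R2 → (0, 0, 1, 1)
  clear (0,2): R0 −= (2)R2 → (1, 0, 0, 5)
  clear (1,2): R1 −= (4)R2 → (0, 1, 0, 4)
  clear (3,2): R3 −= (5)R2 → (0, 0, 0, 6)
pivot(3,3)=6: scale R3 → (0, 0, 0, 1)
  clear (0,3): R0 −= (5)R3 → (1, 0, 0, 0)
  clear (1,3): R1 −= (4)R3 → (0, 1, 0, 0)
  clear (2,3): R2 −= (1)R3 → (0, 0, 1, 0)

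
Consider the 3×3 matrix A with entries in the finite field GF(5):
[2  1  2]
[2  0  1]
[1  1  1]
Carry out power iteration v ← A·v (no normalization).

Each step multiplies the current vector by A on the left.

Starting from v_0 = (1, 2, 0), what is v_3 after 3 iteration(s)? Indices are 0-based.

v_3 = (1, 1, 1)

v_0 = (1, 2, 0).
v_1 = A·v_0 = (4, 2, 3).
v_2 = A·v_1 = (1, 1, 4).
v_3 = A·v_2 = (1, 1, 1).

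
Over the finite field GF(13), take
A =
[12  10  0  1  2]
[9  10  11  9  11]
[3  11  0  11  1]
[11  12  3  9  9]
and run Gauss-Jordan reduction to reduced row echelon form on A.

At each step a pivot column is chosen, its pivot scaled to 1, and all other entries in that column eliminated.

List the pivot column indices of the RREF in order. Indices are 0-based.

[1] R0 /= 12  ⇒  (1, 3, 0, 12, 11)
     R1 -= 9·R0  ⇒  (0, 9, 11, 5, 3)
     R2 -= 3·R0  ⇒  (0, 2, 0, 1, 7)
     R3 -= 11·R0  ⇒  (0, 5, 3, 7, 5)
[2] R1 /= 9  ⇒  (0, 1, 7, 2, 9)
     R0 -= 3·R1  ⇒  (1, 0, 5, 6, 10)
     R2 -= 2·R1  ⇒  (0, 0, 12, 10, 2)
     R3 -= 5·R1  ⇒  (0, 0, 7, 10, 12)
[3] R2 /= 12  ⇒  (0, 0, 1, 3, 11)
     R0 -= 5·R2  ⇒  (1, 0, 0, 4, 7)
     R1 -= 7·R2  ⇒  (0, 1, 0, 7, 10)
     R3 -= 7·R2  ⇒  (0, 0, 0, 2, 0)
[4] R3 /= 2  ⇒  (0, 0, 0, 1, 0)
     R0 -= 4·R3  ⇒  (1, 0, 0, 0, 7)
     R1 -= 7·R3  ⇒  (0, 1, 0, 0, 10)
     R2 -= 3·R3  ⇒  (0, 0, 1, 0, 11)

pivot columns: 0, 1, 2, 3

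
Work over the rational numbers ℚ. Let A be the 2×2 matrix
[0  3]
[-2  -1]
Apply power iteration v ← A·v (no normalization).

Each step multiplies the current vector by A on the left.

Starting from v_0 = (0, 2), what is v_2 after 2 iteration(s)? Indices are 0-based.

v_0 = (0, 2).
v_1 = A·v_0 = (6, -2).
v_2 = A·v_1 = (-6, -10).

v_2 = (-6, -10)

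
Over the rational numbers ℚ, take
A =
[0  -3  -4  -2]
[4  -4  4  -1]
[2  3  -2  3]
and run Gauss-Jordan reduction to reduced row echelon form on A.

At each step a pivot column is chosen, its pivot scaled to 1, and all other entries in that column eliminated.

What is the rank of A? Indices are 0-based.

step 1: exchange rows 0,1
step 1: normalize row 0 (÷4) = (1, -1, 1, -1/4)
  row 2: subtract 2×row0 = (0, 5, -4, 7/2)
step 2: normalize row 1 (÷-3) = (0, 1, 4/3, 2/3)
  row 0: subtract -1×row1 = (1, 0, 7/3, 5/12)
  row 2: subtract 5×row1 = (0, 0, -32/3, 1/6)
step 3: normalize row 2 (÷-32/3) = (0, 0, 1, -1/64)
  row 0: subtract 7/3×row2 = (1, 0, 0, 29/64)
  row 1: subtract 4/3×row2 = (0, 1, 0, 11/16)

rank = 3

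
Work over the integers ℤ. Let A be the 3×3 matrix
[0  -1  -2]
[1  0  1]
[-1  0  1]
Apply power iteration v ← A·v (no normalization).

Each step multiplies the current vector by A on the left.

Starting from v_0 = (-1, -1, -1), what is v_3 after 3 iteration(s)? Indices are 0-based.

v_0 = (-1, -1, -1).
v_1 = A·v_0 = (3, -2, 0).
v_2 = A·v_1 = (2, 3, -3).
v_3 = A·v_2 = (3, -1, -5).

v_3 = (3, -1, -5)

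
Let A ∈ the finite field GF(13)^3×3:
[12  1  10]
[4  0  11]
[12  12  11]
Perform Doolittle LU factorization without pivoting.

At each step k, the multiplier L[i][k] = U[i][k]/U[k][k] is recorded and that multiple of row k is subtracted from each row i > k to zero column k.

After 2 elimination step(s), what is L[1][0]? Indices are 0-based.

k=0: U[0][0]=12
  eliminate (1,0): mult=9, new row 1: (0, 4, 12); set L[1][0]=9
  eliminate (2,0): mult=1, new row 2: (0, 11, 1); set L[2][0]=1
k=1: U[1][1]=4
  eliminate (2,1): mult=6, new row 2: (0, 0, 7); set L[2][1]=6

L[1][0] = 9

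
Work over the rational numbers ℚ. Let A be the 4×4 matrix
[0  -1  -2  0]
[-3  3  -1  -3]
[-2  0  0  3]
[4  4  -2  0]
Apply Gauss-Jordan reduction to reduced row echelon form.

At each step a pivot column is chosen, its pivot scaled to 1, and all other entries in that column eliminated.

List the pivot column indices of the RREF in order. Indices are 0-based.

pivot columns: 0, 1, 2, 3

step 1: exchange rows 0,1
step 1: normalize row 0 (÷-3) = (1, -1, 1/3, 1)
  row 2: subtract -2×row0 = (0, -2, 2/3, 5)
  row 3: subtract 4×row0 = (0, 8, -10/3, -4)
step 2: normalize row 1 (÷-1) = (0, 1, 2, 0)
  row 0: subtract -1×row1 = (1, 0, 7/3, 1)
  row 2: subtract -2×row1 = (0, 0, 14/3, 5)
  row 3: subtract 8×row1 = (0, 0, -58/3, -4)
step 3: normalize row 2 (÷14/3) = (0, 0, 1, 15/14)
  row 0: subtract 7/3×row2 = (1, 0, 0, -3/2)
  row 1: subtract 2×row2 = (0, 1, 0, -15/7)
  row 3: subtract -58/3×row2 = (0, 0, 0, 117/7)
step 4: normalize row 3 (÷117/7) = (0, 0, 0, 1)
  row 0: subtract -3/2×row3 = (1, 0, 0, 0)
  row 1: subtract -15/7×row3 = (0, 1, 0, 0)
  row 2: subtract 15/14×row3 = (0, 0, 1, 0)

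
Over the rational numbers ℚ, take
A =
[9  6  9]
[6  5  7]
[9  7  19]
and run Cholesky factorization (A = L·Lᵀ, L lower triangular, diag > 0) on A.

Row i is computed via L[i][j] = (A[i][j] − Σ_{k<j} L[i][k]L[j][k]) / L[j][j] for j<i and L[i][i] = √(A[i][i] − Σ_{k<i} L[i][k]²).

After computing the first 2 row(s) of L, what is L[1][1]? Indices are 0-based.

Step 1: L[0][0] = √(9) = 3.
  L[1][0] = (6) / L[0][0] = 2.
Step 2: L[1][1] = √(1) = 1.

L[1][1] = 1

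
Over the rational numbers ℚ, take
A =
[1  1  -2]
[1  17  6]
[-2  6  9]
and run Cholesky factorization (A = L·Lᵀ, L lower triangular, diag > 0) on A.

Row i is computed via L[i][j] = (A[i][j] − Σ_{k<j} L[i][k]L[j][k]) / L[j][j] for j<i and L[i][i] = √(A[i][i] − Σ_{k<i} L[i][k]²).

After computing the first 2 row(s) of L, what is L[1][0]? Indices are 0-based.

Step 1: L[0][0] = √(1) = 1.
  L[1][0] = (1) / L[0][0] = 1.
Step 2: L[1][1] = √(16) = 4.

L[1][0] = 1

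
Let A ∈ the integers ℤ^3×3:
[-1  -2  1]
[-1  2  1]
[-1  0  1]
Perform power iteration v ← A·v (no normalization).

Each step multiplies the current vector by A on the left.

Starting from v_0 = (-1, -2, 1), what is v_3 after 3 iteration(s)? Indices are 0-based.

v_0 = (-1, -2, 1).
v_1 = A·v_0 = (6, -2, 2).
v_2 = A·v_1 = (0, -8, -4).
v_3 = A·v_2 = (12, -20, -4).

v_3 = (12, -20, -4)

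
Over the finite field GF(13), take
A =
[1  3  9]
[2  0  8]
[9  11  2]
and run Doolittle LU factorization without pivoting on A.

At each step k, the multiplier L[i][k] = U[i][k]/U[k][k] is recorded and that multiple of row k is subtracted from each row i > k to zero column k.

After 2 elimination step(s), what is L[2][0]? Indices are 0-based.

Step 1: pivot at (0,0) is 1.
  row1 ← row1 − (2)·row0  ⇒  L[1][0]=2, U row1=(0, 7, 3)
  row2 ← row2 − (9)·row0  ⇒  L[2][0]=9, U row2=(0, 10, 12)
Step 2: pivot at (1,1) is 7.
  row2 ← row2 − (7)·row1  ⇒  L[2][1]=7, U row2=(0, 0, 4)

L[2][0] = 9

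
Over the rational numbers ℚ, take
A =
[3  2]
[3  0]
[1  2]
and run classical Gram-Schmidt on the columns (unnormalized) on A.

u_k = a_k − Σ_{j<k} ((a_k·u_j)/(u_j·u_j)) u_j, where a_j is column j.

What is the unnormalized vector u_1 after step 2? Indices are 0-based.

Step 1: u_0 = a_0 = (3, 3, 1).
Step 2: u_1 = a_1 − (8/19)·u_0 = (14/19, -24/19, 30/19).

u_1 = (14/19, -24/19, 30/19)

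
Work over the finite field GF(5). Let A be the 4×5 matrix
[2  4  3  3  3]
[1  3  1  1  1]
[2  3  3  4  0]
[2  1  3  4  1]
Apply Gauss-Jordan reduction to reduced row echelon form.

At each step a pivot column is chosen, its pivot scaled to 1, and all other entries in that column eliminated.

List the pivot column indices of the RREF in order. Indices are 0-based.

pivot columns: 0, 1, 2, 3

pivot(0,0)=2: scale R0 → (1, 2, 4, 4, 4)
  clear (1,0): R1 −= (1)R0 → (0, 1, 2, 2, 2)
  clear (2,0): R2 −= (2)R0 → (0, 4, 0, 1, 2)
  clear (3,0): R3 −= (2)R0 → (0, 2, 0, 1, 3)
pivot(1,1)=1: scale R1 → (0, 1, 2, 2, 2)
  clear (0,1): R0 −= (2)R1 → (1, 0, 0, 0, 0)
  clear (2,1): R2 −= (4)R1 → (0, 0, 2, 3, 4)
  clear (3,1): R3 −= (2)R1 → (0, 0, 1, 2, 4)
pivot(2,2)=2: scale R2 → (0, 0, 1, 4, 2)
  clear (1,2): R1 −= (2)R2 → (0, 1, 0, 4, 3)
  clear (3,2): R3 −= (1)R2 → (0, 0, 0, 3, 2)
pivot(3,3)=3: scale R3 → (0, 0, 0, 1, 4)
  clear (1,3): R1 −= (4)R3 → (0, 1, 0, 0, 2)
  clear (2,3): R2 −= (4)R3 → (0, 0, 1, 0, 1)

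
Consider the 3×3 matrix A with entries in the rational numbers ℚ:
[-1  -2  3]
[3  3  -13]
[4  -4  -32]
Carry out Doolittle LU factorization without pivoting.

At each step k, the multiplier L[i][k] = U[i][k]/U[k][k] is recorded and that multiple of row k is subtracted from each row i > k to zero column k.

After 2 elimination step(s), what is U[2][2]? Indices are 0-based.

[col 0] pivot -1
  R1 -= -3*R0 → (0, -3, -4)  (L[1][0] := -3)
  R2 -= -4*R0 → (0, -12, -20)  (L[2][0] := -4)
[col 1] pivot -3
  R2 -= 4*R1 → (0, 0, -4)  (L[2][1] := 4)

U[2][2] = -4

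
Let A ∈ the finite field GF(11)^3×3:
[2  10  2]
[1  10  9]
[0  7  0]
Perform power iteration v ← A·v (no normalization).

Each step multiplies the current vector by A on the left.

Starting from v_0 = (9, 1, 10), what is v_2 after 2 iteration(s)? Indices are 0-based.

v_2 = (1, 2, 4)

v_0 = (9, 1, 10).
v_1 = A·v_0 = (4, 10, 7).
v_2 = A·v_1 = (1, 2, 4).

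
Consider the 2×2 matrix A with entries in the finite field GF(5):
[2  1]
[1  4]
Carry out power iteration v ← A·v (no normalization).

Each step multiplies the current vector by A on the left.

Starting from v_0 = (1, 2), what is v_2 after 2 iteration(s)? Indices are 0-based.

v_0 = (1, 2).
v_1 = A·v_0 = (4, 4).
v_2 = A·v_1 = (2, 0).

v_2 = (2, 0)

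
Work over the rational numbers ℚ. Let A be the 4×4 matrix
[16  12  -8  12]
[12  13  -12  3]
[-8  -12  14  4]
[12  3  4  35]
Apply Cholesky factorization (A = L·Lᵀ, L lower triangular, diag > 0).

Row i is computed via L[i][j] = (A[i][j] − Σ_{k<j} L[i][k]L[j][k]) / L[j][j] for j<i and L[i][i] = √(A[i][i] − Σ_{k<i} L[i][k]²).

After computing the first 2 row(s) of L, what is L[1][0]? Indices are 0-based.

Step 1: L[0][0] = √(16) = 4.
  L[1][0] = (12) / L[0][0] = 3.
Step 2: L[1][1] = √(4) = 2.

L[1][0] = 3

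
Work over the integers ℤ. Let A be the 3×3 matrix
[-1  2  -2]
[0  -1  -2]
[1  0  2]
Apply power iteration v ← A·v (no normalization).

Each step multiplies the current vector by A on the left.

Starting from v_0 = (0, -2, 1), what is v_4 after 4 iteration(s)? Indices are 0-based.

v_4 = (26, -4, -10)

v_0 = (0, -2, 1).
v_1 = A·v_0 = (-6, 0, 2).
v_2 = A·v_1 = (2, -4, -2).
v_3 = A·v_2 = (-6, 8, -2).
v_4 = A·v_3 = (26, -4, -10).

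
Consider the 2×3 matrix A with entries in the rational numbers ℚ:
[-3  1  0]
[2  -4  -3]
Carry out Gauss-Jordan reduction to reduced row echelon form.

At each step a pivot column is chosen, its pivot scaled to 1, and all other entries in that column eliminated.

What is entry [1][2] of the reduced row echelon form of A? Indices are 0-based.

pivot(0,0)=-3: scale R0 → (1, -1/3, 0)
  clear (1,0): R1 −= (2)R0 → (0, -10/3, -3)
pivot(1,1)=-10/3: scale R1 → (0, 1, 9/10)
  clear (0,1): R0 −= (-1/3)R1 → (1, 0, 3/10)

M[1][2] = 9/10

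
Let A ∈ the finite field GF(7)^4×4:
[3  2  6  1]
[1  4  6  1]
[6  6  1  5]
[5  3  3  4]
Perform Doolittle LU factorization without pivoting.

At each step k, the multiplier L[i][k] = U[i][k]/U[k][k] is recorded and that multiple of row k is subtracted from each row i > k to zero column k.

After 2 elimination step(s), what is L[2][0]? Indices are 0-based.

Step 1: pivot at (0,0) is 3.
  row1 ← row1 − (5)·row0  ⇒  L[1][0]=5, U row1=(0, 1, 4, 3)
  row2 ← row2 − (2)·row0  ⇒  L[2][0]=2, U row2=(0, 2, 3, 3)
  row3 ← row3 − (4)·row0  ⇒  L[3][0]=4, U row3=(0, 2, 0, 0)
Step 2: pivot at (1,1) is 1.
  row2 ← row2 − (2)·row1  ⇒  L[2][1]=2, U row2=(0, 0, 2, 4)
  row3 ← row3 − (2)·row1  ⇒  L[3][1]=2, U row3=(0, 0, 6, 1)

L[2][0] = 2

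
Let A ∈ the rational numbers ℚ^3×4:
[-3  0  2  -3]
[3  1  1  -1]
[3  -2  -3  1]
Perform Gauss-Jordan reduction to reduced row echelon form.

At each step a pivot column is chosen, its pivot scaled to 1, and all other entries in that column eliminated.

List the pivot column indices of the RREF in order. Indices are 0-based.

pivot(0,0)=-3: scale R0 → (1, 0, -2/3, 1)
  clear (1,0): R1 −= (3)R0 → (0, 1, 3, -4)
  clear (2,0): R2 −= (3)R0 → (0, -2, -1, -2)
pivot(1,1)=1: scale R1 → (0, 1, 3, -4)
  clear (2,1): R2 −= (-2)R1 → (0, 0, 5, -10)
pivot(2,2)=5: scale R2 → (0, 0, 1, -2)
  clear (0,2): R0 −= (-2/3)R2 → (1, 0, 0, -1/3)
  clear (1,2): R1 −= (3)R2 → (0, 1, 0, 2)

pivot columns: 0, 1, 2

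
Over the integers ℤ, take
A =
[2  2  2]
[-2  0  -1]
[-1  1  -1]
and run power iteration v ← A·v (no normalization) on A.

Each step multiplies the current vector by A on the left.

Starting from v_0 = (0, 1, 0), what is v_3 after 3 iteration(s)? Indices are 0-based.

v_0 = (0, 1, 0).
v_1 = A·v_0 = (2, 0, 1).
v_2 = A·v_1 = (6, -5, -3).
v_3 = A·v_2 = (-4, -9, -8).

v_3 = (-4, -9, -8)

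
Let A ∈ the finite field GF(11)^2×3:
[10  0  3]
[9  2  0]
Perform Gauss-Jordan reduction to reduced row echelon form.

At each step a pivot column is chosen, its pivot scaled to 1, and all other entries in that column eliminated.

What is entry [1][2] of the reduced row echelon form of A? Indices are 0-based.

[1] R0 /= 10  ⇒  (1, 0, 8)
     R1 -= 9·R0  ⇒  (0, 2, 5)
[2] R1 /= 2  ⇒  (0, 1, 8)

M[1][2] = 8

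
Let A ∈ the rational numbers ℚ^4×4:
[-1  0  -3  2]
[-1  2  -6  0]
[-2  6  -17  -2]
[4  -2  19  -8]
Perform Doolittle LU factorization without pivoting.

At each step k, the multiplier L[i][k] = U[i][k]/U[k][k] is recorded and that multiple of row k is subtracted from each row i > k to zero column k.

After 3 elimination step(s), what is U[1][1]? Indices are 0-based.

U[1][1] = 2

k=0: U[0][0]=-1
  eliminate (1,0): mult=1, new row 1: (0, 2, -3, -2); set L[1][0]=1
  eliminate (2,0): mult=2, new row 2: (0, 6, -11, -6); set L[2][0]=2
  eliminate (3,0): mult=-4, new row 3: (0, -2, 7, 0); set L[3][0]=-4
k=1: U[1][1]=2
  eliminate (2,1): mult=3, new row 2: (0, 0, -2, 0); set L[2][1]=3
  eliminate (3,1): mult=-1, new row 3: (0, 0, 4, -2); set L[3][1]=-1
k=2: U[2][2]=-2
  eliminate (3,2): mult=-2, new row 3: (0, 0, 0, -2); set L[3][2]=-2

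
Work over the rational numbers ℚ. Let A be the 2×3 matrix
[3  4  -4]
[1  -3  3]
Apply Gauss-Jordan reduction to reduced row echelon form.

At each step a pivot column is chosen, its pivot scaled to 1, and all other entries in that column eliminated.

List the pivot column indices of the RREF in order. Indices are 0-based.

[1] R0 /= 3  ⇒  (1, 4/3, -4/3)
     R1 -= 1·R0  ⇒  (0, -13/3, 13/3)
[2] R1 /= -13/3  ⇒  (0, 1, -1)
     R0 -= 4/3·R1  ⇒  (1, 0, 0)

pivot columns: 0, 1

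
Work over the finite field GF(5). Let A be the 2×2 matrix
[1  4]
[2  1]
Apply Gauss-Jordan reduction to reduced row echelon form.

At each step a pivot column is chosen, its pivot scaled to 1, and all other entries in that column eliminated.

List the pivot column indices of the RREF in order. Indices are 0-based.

pivot columns: 0, 1

pivot(0,0)=1: scale R0 → (1, 4)
  clear (1,0): R1 −= (2)R0 → (0, 3)
pivot(1,1)=3: scale R1 → (0, 1)
  clear (0,1): R0 −= (4)R1 → (1, 0)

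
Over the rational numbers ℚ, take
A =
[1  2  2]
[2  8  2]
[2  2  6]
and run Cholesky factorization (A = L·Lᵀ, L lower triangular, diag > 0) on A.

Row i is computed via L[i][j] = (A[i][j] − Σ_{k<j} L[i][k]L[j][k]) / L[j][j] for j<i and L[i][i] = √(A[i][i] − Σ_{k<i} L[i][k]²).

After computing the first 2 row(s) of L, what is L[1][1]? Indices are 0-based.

Step 1: L[0][0] = √(1) = 1.
  L[1][0] = (2) / L[0][0] = 2.
Step 2: L[1][1] = √(4) = 2.

L[1][1] = 2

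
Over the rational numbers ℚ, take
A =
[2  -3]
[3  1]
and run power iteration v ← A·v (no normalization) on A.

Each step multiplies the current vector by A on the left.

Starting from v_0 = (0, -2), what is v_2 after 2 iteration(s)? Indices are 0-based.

v_2 = (18, 16)

v_0 = (0, -2).
v_1 = A·v_0 = (6, -2).
v_2 = A·v_1 = (18, 16).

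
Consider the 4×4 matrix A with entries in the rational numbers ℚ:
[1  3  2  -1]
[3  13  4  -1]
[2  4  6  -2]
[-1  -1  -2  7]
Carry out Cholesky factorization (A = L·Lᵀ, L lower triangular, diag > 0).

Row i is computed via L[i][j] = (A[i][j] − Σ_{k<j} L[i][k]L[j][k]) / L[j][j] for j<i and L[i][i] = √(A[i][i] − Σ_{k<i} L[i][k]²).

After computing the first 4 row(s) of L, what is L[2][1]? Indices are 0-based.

L[2][1] = -1

Step 1: L[0][0] = √(1) = 1.
  L[1][0] = (3) / L[0][0] = 3.
Step 2: L[1][1] = √(4) = 2.
  L[2][0] = (2) / L[0][0] = 2.
  L[2][1] = (-2) / L[1][1] = -1.
Step 3: L[2][2] = √(1) = 1.
  L[3][0] = (-1) / L[0][0] = -1.
  L[3][1] = (2) / L[1][1] = 1.
  L[3][2] = (1) / L[2][2] = 1.
Step 4: L[3][3] = √(4) = 2.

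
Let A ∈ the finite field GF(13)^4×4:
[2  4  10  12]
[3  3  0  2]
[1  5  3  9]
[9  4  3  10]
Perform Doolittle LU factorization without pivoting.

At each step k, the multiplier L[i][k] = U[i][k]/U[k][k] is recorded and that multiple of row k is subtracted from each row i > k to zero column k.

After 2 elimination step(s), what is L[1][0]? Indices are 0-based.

k=0: U[0][0]=2
  eliminate (1,0): mult=8, new row 1: (0, 10, 11, 10); set L[1][0]=8
  eliminate (2,0): mult=7, new row 2: (0, 3, 11, 3); set L[2][0]=7
  eliminate (3,0): mult=11, new row 3: (0, 12, 10, 8); set L[3][0]=11
k=1: U[1][1]=10
  eliminate (2,1): mult=12, new row 2: (0, 0, 9, 0); set L[2][1]=12
  eliminate (3,1): mult=9, new row 3: (0, 0, 2, 9); set L[3][1]=9

L[1][0] = 8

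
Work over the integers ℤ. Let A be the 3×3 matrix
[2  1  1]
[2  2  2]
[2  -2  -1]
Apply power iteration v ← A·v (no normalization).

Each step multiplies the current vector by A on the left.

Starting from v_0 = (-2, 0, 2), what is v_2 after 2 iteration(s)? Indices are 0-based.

v_0 = (-2, 0, 2).
v_1 = A·v_0 = (-2, 0, -6).
v_2 = A·v_1 = (-10, -16, 2).

v_2 = (-10, -16, 2)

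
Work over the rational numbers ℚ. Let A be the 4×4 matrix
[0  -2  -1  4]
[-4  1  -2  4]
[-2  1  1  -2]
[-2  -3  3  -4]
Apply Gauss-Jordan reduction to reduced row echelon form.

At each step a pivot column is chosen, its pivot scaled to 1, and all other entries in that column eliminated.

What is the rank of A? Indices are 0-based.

rank = 4

pivot(0,0): swap R0↔R1
pivot(0,0)=-4: scale R0 → (1, -1/4, 1/2, -1)
  clear (2,0): R2 −= (-2)R0 → (0, 1/2, 2, -4)
  clear (3,0): R3 −= (-2)R0 → (0, -7/2, 4, -6)
pivot(1,1)=-2: scale R1 → (0, 1, 1/2, -2)
  clear (0,1): R0 −= (-1/4)R1 → (1, 0, 5/8, -3/2)
  clear (2,1): R2 −= (1/2)R1 → (0, 0, 7/4, -3)
  clear (3,1): R3 −= (-7/2)R1 → (0, 0, 23/4, -13)
pivot(2,2)=7/4: scale R2 → (0, 0, 1, -12/7)
  clear (0,2): R0 −= (5/8)R2 → (1, 0, 0, -3/7)
  clear (1,2): R1 −= (1/2)R2 → (0, 1, 0, -8/7)
  clear (3,2): R3 −= (23/4)R2 → (0, 0, 0, -22/7)
pivot(3,3)=-22/7: scale R3 → (0, 0, 0, 1)
  clear (0,3): R0 −= (-3/7)R3 → (1, 0, 0, 0)
  clear (1,3): R1 −= (-8/7)R3 → (0, 1, 0, 0)
  clear (2,3): R2 −= (-12/7)R3 → (0, 0, 1, 0)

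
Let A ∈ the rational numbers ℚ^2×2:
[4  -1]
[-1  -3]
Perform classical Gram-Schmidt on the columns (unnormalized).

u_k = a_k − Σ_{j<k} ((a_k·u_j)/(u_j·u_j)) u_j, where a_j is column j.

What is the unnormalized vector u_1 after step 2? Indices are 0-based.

u_1 = (-13/17, -52/17)

Step 1: u_0 = a_0 = (4, -1).
Step 2: u_1 = a_1 − (-1/17)·u_0 = (-13/17, -52/17).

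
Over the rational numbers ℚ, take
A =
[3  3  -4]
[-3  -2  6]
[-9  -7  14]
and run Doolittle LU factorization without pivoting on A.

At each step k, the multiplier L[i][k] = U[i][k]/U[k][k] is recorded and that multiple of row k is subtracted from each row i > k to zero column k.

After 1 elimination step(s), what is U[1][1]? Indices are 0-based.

U[1][1] = 1

k=0: U[0][0]=3
  eliminate (1,0): mult=-1, new row 1: (0, 1, 2); set L[1][0]=-1
  eliminate (2,0): mult=-3, new row 2: (0, 2, 2); set L[2][0]=-3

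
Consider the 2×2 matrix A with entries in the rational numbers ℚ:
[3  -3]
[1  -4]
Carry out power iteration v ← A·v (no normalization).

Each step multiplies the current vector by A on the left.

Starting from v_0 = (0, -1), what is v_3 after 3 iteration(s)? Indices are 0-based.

v_0 = (0, -1).
v_1 = A·v_0 = (3, 4).
v_2 = A·v_1 = (-3, -13).
v_3 = A·v_2 = (30, 49).

v_3 = (30, 49)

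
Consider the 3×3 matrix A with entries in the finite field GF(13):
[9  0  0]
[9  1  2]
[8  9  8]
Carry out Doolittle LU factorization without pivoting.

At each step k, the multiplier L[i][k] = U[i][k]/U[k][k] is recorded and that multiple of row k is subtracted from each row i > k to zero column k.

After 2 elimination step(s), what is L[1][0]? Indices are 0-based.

k=0: U[0][0]=9
  eliminate (1,0): mult=1, new row 1: (0, 1, 2); set L[1][0]=1
  eliminate (2,0): mult=11, new row 2: (0, 9, 8); set L[2][0]=11
k=1: U[1][1]=1
  eliminate (2,1): mult=9, new row 2: (0, 0, 3); set L[2][1]=9

L[1][0] = 1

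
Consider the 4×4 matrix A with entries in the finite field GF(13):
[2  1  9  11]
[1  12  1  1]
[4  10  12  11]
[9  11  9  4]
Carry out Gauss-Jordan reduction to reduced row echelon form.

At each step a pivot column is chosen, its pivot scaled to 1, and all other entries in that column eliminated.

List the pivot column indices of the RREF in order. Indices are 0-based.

pivot columns: 0, 1, 2, 3

pivot(0,0)=2: scale R0 → (1, 7, 11, 12)
  clear (1,0): R1 −= (1)R0 → (0, 5, 3, 2)
  clear (2,0): R2 −= (4)R0 → (0, 8, 7, 2)
  clear (3,0): R3 −= (9)R0 → (0, 0, 1, 0)
pivot(1,1)=5: scale R1 → (0, 1, 11, 3)
  clear (0,1): R0 −= (7)R1 → (1, 0, 12, 4)
  clear (2,1): R2 −= (8)R1 → (0, 0, 10, 4)
pivot(2,2)=10: scale R2 → (0, 0, 1, 3)
  clear (0,2): R0 −= (12)R2 → (1, 0, 0, 7)
  clear (1,2): R1 −= (11)R2 → (0, 1, 0, 9)
  clear (3,2): R3 −= (1)R2 → (0, 0, 0, 10)
pivot(3,3)=10: scale R3 → (0, 0, 0, 1)
  clear (0,3): R0 −= (7)R3 → (1, 0, 0, 0)
  clear (1,3): R1 −= (9)R3 → (0, 1, 0, 0)
  clear (2,3): R2 −= (3)R3 → (0, 0, 1, 0)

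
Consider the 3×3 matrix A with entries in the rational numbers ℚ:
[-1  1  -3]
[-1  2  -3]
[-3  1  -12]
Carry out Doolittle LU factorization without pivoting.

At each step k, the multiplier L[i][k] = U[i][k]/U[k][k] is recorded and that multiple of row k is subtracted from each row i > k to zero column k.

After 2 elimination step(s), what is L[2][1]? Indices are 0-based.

L[2][1] = -2

Step 1: pivot at (0,0) is -1.
  row1 ← row1 − (1)·row0  ⇒  L[1][0]=1, U row1=(0, 1, 0)
  row2 ← row2 − (3)·row0  ⇒  L[2][0]=3, U row2=(0, -2, -3)
Step 2: pivot at (1,1) is 1.
  row2 ← row2 − (-2)·row1  ⇒  L[2][1]=-2, U row2=(0, 0, -3)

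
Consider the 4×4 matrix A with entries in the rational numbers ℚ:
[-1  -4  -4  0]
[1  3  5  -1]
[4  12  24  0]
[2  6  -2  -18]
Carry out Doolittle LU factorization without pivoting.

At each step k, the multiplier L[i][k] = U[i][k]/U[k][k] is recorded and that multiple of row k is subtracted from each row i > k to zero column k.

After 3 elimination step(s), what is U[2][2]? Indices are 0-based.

U[2][2] = 4

k=0: U[0][0]=-1
  eliminate (1,0): mult=-1, new row 1: (0, -1, 1, -1); set L[1][0]=-1
  eliminate (2,0): mult=-4, new row 2: (0, -4, 8, 0); set L[2][0]=-4
  eliminate (3,0): mult=-2, new row 3: (0, -2, -10, -18); set L[3][0]=-2
k=1: U[1][1]=-1
  eliminate (2,1): mult=4, new row 2: (0, 0, 4, 4); set L[2][1]=4
  eliminate (3,1): mult=2, new row 3: (0, 0, -12, -16); set L[3][1]=2
k=2: U[2][2]=4
  eliminate (3,2): mult=-3, new row 3: (0, 0, 0, -4); set L[3][2]=-3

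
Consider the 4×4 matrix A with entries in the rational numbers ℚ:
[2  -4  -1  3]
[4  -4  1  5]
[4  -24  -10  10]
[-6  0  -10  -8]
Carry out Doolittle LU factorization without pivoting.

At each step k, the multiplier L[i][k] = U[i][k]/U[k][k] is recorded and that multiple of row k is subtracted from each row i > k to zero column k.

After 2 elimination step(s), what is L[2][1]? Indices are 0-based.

[col 0] pivot 2
  R1 -= 2*R0 → (0, 4, 3, -1)  (L[1][0] := 2)
  R2 -= 2*R0 → (0, -16, -8, 4)  (L[2][0] := 2)
  R3 -= -3*R0 → (0, -12, -13, 1)  (L[3][0] := -3)
[col 1] pivot 4
  R2 -= -4*R1 → (0, 0, 4, 0)  (L[2][1] := -4)
  R3 -= -3*R1 → (0, 0, -4, -2)  (L[3][1] := -3)

L[2][1] = -4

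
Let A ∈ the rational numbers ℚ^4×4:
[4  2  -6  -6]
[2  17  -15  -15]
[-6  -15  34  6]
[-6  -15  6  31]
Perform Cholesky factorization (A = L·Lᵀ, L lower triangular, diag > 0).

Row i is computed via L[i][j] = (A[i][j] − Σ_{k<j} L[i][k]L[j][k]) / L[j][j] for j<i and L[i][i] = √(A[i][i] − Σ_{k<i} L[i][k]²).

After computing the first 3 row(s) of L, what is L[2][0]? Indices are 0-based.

L[2][0] = -3

Step 1: L[0][0] = √(4) = 2.
  L[1][0] = (2) / L[0][0] = 1.
Step 2: L[1][1] = √(16) = 4.
  L[2][0] = (-6) / L[0][0] = -3.
  L[2][1] = (-12) / L[1][1] = -3.
Step 3: L[2][2] = √(16) = 4.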